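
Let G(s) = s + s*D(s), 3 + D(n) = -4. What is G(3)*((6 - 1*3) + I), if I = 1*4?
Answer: -126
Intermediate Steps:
D(n) = -7 (D(n) = -3 - 4 = -7)
G(s) = -6*s (G(s) = s + s*(-7) = s - 7*s = -6*s)
I = 4
G(3)*((6 - 1*3) + I) = (-6*3)*((6 - 1*3) + 4) = -18*((6 - 3) + 4) = -18*(3 + 4) = -18*7 = -126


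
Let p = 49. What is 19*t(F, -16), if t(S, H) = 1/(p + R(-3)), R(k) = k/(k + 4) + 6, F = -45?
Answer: 19/52 ≈ 0.36538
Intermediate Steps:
R(k) = 6 + k/(4 + k) (R(k) = k/(4 + k) + 6 = 6 + k/(4 + k))
t(S, H) = 1/52 (t(S, H) = 1/(49 + (24 + 7*(-3))/(4 - 3)) = 1/(49 + (24 - 21)/1) = 1/(49 + 1*3) = 1/(49 + 3) = 1/52)
19*t(F, -16) = 19*(1/52) = 19/52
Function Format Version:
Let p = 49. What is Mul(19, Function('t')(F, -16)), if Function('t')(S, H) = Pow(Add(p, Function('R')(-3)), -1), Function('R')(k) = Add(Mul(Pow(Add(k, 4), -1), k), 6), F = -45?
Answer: Rational(19, 52) ≈ 0.36538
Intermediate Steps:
Function('R')(k) = Add(6, Mul(k, Pow(Add(4, k), -1))) (Function('R')(k) = Add(Mul(Pow(Add(4, k), -1), k), 6) = Add(Mul(k, Pow(Add(4, k), -1)), 6) = Add(6, Mul(k, Pow(Add(4, k), -1))))
Function('t')(S, H) = Rational(1, 52) (Function('t')(S, H) = Pow(Add(49, Mul(Pow(Add(4, -3), -1), Add(24, Mul(7, -3)))), -1) = Pow(Add(49, Mul(Pow(1, -1), Add(24, -21))), -1) = Pow(Add(49, Mul(1, 3)), -1) = Pow(Add(49, 3), -1) = Pow(52, -1) = Rational(1, 52))
Mul(19, Function('t')(F, -16)) = Mul(19, Rational(1, 52)) = Rational(19, 52)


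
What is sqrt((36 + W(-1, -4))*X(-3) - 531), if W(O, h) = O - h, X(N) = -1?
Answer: I*sqrt(570) ≈ 23.875*I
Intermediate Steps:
sqrt((36 + W(-1, -4))*X(-3) - 531) = sqrt((36 + (-1 - 1*(-4)))*(-1) - 531) = sqrt((36 + (-1 + 4))*(-1) - 531) = sqrt((36 + 3)*(-1) - 531) = sqrt(39*(-1) - 531) = sqrt(-39 - 531) = sqrt(-570) = I*sqrt(570)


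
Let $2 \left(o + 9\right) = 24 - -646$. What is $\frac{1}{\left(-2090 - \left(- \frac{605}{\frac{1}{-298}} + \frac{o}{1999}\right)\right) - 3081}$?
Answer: $- \frac{1999}{370736865} \approx -5.392 \cdot 10^{-6}$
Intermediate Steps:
$o = 326$ ($o = -9 + \frac{24 - -646}{2} = -9 + \frac{24 + 646}{2} = -9 + \frac{1}{2} \cdot 670 = -9 + 335 = 326$)
$\frac{1}{\left(-2090 - \left(- \frac{605}{\frac{1}{-298}} + \frac{o}{1999}\right)\right) - 3081} = \frac{1}{\left(-2090 - \left(- \frac{605}{\frac{1}{-298}} + \frac{326}{1999}\right)\right) - 3081} = \frac{1}{\left(-2090 - \left(- \frac{605}{- \frac{1}{298}} + 326 \cdot \frac{1}{1999}\right)\right) - 3081} = \frac{1}{\left(-2090 - \left(\left(-605\right) \left(-298\right) + \frac{326}{1999}\right)\right) - 3081} = \frac{1}{\left(-2090 - \left(180290 + \frac{326}{1999}\right)\right) - 3081} = \frac{1}{\left(-2090 - \frac{360400036}{1999}\right) - 3081} = \frac{1}{- \frac{364577946}{1999} - 3081} = \frac{1}{- \frac{370736865}{1999}} = - \frac{1999}{370736865}$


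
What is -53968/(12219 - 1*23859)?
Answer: 6746/1455 ≈ 4.6364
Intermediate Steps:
-53968/(12219 - 1*23859) = -53968/(12219 - 23859) = -53968/(-11640) = -53968*(-1/11640) = 6746/1455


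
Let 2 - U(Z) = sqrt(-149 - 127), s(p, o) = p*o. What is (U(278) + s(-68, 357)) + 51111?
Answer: 26837 - 2*I*sqrt(69) ≈ 26837.0 - 16.613*I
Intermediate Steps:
s(p, o) = o*p
U(Z) = 2 - 2*I*sqrt(69) (U(Z) = 2 - sqrt(-149 - 127) = 2 - sqrt(-276) = 2 - 2*I*sqrt(69))
(U(278) + s(-68, 357)) + 51111 = ((2 - 2*I*sqrt(69)) + 357*(-68)) + 51111 = ((2 - 2*I*sqrt(69)) - 24276) + 51111 = (-24274 - 2*I*sqrt(69)) + 51111 = 26837 - 2*I*sqrt(69)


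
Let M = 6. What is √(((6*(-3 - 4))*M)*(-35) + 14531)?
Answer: √23351 ≈ 152.81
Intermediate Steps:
√(((6*(-3 - 4))*M)*(-35) + 14531) = √(((6*(-3 - 4))*6)*(-35) + 14531) = √(((6*(-7))*6)*(-35) + 14531) = √(-42*6*(-35) + 14531) = √(-252*(-35) + 14531) = √(8820 + 14531) = √23351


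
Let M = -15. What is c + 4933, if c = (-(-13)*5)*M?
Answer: 3958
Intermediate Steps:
c = -975 (c = -(-13)*5*(-15) = -13*(-5)*(-15) = 65*(-15) = -975)
c + 4933 = -975 + 4933 = 3958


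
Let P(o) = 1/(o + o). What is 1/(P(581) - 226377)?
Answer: -1162/263050073 ≈ -4.4174e-6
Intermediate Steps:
P(o) = 1/(2*o)
1/(P(581) - 226377) = 1/((½)/581 - 226377) = 1/((½)*(1/581) - 226377) = 1/(1/1162 - 226377) = 1/(-263050073/1162) = -1162/263050073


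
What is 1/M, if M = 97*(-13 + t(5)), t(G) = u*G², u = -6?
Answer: -1/15811 ≈ -6.3247e-5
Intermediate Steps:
t(G) = -6*G²
M = -15811 (M = 97*(-13 - 6*5²) = 97*(-13 - 6*25) = 97*(-13 - 150) = 97*(-163) = -15811)
1/M = 1/(-15811) = -1/15811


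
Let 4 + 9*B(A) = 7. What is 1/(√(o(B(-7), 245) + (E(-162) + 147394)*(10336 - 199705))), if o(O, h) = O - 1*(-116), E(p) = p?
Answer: -I*√10037223537/16728705895 ≈ -5.9889e-6*I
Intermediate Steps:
B(A) = ⅓ (B(A) = -4/9 + (⅑)*7 = -4/9 + 7/9 = ⅓)
o(O, h) = 116 + O (o(O, h) = O + 116 = 116 + O)
1/(√(o(B(-7), 245) + (E(-162) + 147394)*(10336 - 199705))) = 1/(√((116 + ⅓) + (-162 + 147394)*(10336 - 199705))) = 1/(√(349/3 + 147232*(-189369))) = 1/(√(349/3 - 27881176608)) = 1/(√(-83643529475/3)) = 1/(5*I*√10037223537/3) = -I*√10037223537/16728705895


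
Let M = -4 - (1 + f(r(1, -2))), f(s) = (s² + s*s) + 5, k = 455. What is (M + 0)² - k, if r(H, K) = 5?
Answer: 3145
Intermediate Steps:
f(s) = 5 + 2*s² (f(s) = (s² + s²) + 5 = 2*s² + 5 = 5 + 2*s²)
M = -60 (M = -4 - (1 + (5 + 2*5²)) = -4 - (1 + (5 + 2*25)) = -4 - (1 + (5 + 50)) = -4 - (1 + 55) = -4 - 1*56 = -4 - 56 = -60)
(M + 0)² - k = (-60 + 0)² - 1*455 = (-60)² - 455 = 3600 - 455 = 3145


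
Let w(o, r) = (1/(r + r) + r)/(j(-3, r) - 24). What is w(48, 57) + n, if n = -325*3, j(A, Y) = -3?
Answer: -3007549/3078 ≈ -977.11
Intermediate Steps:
w(o, r) = -r/27 - 1/(54*r) (w(o, r) = (1/(r + r) + r)/(-3 - 24) = (1/(2*r) + r)/(-27) = (1/(2*r) + r)*(-1/27) = (r + 1/(2*r))*(-1/27) = -r/27 - 1/(54*r))
n = -975
w(48, 57) + n = (-1/27*57 - 1/54/57) - 975 = (-19/9 - 1/54*1/57) - 975 = (-19/9 - 1/3078) - 975 = -6499/3078 - 975 = -3007549/3078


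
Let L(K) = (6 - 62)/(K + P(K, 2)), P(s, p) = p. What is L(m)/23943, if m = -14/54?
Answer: -504/375107 ≈ -0.0013436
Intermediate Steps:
m = -7/27 (m = -14*1/54 = -7/27 ≈ -0.25926)
L(K) = -56/(2 + K) (L(K) = (6 - 62)/(K + 2) = -56/(2 + K))
L(m)/23943 = -56/(2 - 7/27)/23943 = -56/47/27*(1/23943) = -56*27/47*(1/23943) = -1512/47*1/23943 = -504/375107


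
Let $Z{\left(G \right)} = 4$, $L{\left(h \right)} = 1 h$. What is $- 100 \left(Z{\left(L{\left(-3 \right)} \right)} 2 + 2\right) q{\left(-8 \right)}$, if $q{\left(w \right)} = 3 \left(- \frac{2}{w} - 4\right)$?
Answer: $11250$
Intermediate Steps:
$L{\left(h \right)} = h$
$q{\left(w \right)} = -12 - \frac{6}{w}$ ($q{\left(w \right)} = 3 \left(-4 - \frac{2}{w}\right) = -12 - \frac{6}{w}$)
$- 100 \left(Z{\left(L{\left(-3 \right)} \right)} 2 + 2\right) q{\left(-8 \right)} = - 100 \left(4 \cdot 2 + 2\right) \left(-12 - \frac{6}{-8}\right) = - 100 \left(8 + 2\right) \left(-12 - - \frac{3}{4}\right) = \left(-100\right) 10 \left(-12 + \frac{3}{4}\right) = \left(-1000\right) \left(- \frac{45}{4}\right) = 11250$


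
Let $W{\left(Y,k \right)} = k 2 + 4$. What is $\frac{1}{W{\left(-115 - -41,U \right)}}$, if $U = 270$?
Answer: $\frac{1}{544} \approx 0.0018382$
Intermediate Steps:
$W{\left(Y,k \right)} = 4 + 2 k$ ($W{\left(Y,k \right)} = 2 k + 4 = 4 + 2 k$)
$\frac{1}{W{\left(-115 - -41,U \right)}} = \frac{1}{4 + 2 \cdot 270} = \frac{1}{4 + 540} = \frac{1}{544}$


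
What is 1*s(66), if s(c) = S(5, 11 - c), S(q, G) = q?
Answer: 5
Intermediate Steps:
s(c) = 5
1*s(66) = 1*5 = 5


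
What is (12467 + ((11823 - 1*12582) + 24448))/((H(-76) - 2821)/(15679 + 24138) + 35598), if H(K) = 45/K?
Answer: 109411382352/107722608575 ≈ 1.0157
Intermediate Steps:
(12467 + ((11823 - 1*12582) + 24448))/((H(-76) - 2821)/(15679 + 24138) + 35598) = (12467 + ((11823 - 1*12582) + 24448))/((45/(-76) - 2821)/(15679 + 24138) + 35598) = (12467 + ((11823 - 12582) + 24448))/((45*(-1/76) - 2821)/39817 + 35598) = (12467 + (-759 + 24448))/((-45/76 - 2821)*(1/39817) + 35598) = (12467 + 23689)/(-214441/76*1/39817 + 35598) = 36156/(-214441/3026092 + 35598) = 36156/(107722608575/3026092) = 36156*(3026092/107722608575) = 109411382352/107722608575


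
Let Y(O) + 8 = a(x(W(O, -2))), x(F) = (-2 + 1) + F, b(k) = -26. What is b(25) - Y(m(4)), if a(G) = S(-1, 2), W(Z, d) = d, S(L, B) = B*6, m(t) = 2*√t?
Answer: -30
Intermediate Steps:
S(L, B) = 6*B
x(F) = -1 + F
a(G) = 12 (a(G) = 6*2 = 12)
Y(O) = 4 (Y(O) = -8 + 12 = 4)
b(25) - Y(m(4)) = -26 - 1*4 = -26 - 4 = -30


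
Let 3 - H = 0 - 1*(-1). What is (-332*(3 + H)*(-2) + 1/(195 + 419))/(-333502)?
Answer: -2038481/204770228 ≈ -0.0099550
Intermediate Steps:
H = 2 (H = 3 - (0 - 1*(-1)) = 3 - (0 + 1) = 3 - 1*1 = 3 - 1 = 2)
(-332*(3 + H)*(-2) + 1/(195 + 419))/(-333502) = (-332*(3 + 2)*(-2) + 1/(195 + 419))/(-333502) = (-1660*(-2) + 1/614)*(-1/333502) = (-332*(-10) + 1/614)*(-1/333502) = (3320 + 1/614)*(-1/333502) = (2038481/614)*(-1/333502) = -2038481/204770228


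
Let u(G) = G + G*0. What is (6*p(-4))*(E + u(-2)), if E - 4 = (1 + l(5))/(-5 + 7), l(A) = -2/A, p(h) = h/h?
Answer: 69/5 ≈ 13.800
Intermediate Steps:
u(G) = G (u(G) = G + 0 = G)
p(h) = 1
E = 43/10 (E = 4 + (1 - 2/5)/(-5 + 7) = 4 + (1 - 2*⅕)/2 = 4 + (1 - ⅖)*(½) = 4 + (⅗)*(½) = 4 + 3/10 = 43/10 ≈ 4.3000)
(6*p(-4))*(E + u(-2)) = (6*1)*(43/10 - 2) = 6*(23/10) = 69/5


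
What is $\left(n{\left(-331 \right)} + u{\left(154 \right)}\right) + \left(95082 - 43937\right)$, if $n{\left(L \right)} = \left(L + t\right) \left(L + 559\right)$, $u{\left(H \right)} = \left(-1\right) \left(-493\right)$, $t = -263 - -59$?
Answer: $-70342$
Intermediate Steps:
$t = -204$ ($t = -263 + 59 = -204$)
$u{\left(H \right)} = 493$
$n{\left(L \right)} = \left(-204 + L\right) \left(559 + L\right)$ ($n{\left(L \right)} = \left(L - 204\right) \left(L + 559\right) = \left(-204 + L\right) \left(559 + L\right)$)
$\left(n{\left(-331 \right)} + u{\left(154 \right)}\right) + \left(95082 - 43937\right) = \left(\left(-114036 + \left(-331\right)^{2} + 355 \left(-331\right)\right) + 493\right) + \left(95082 - 43937\right) = \left(\left(-114036 + 109561 - 117505\right) + 493\right) + \left(95082 - 43937\right) = \left(-121980 + 493\right) + 51145 = -121487 + 51145 = -70342$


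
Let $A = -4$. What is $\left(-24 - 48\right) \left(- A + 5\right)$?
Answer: $-648$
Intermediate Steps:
$\left(-24 - 48\right) \left(- A + 5\right) = \left(-24 - 48\right) \left(\left(-1\right) \left(-4\right) + 5\right) = - 72 \left(4 + 5\right) = \left(-72\right) 9 = -648$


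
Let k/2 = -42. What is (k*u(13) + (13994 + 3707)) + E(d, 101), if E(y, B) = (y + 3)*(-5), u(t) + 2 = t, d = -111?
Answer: 17317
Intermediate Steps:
k = -84 (k = 2*(-42) = -84)
u(t) = -2 + t
E(y, B) = -15 - 5*y (E(y, B) = (3 + y)*(-5) = -15 - 5*y)
(k*u(13) + (13994 + 3707)) + E(d, 101) = (-84*(-2 + 13) + (13994 + 3707)) + (-15 - 5*(-111)) = (-84*11 + 17701) + (-15 + 555) = (-924 + 17701) + 540 = 16777 + 540 = 17317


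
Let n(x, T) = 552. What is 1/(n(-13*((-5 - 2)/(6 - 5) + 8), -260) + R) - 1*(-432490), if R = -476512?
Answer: 205847940399/475960 ≈ 4.3249e+5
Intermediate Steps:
1/(n(-13*((-5 - 2)/(6 - 5) + 8), -260) + R) - 1*(-432490) = 1/(552 - 476512) - 1*(-432490) = 1/(-475960) + 432490 = -1/475960 + 432490 = 205847940399/475960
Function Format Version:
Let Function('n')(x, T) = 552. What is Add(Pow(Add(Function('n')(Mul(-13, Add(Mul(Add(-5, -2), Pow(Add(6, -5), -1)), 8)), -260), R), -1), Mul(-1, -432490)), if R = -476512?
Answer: Rational(205847940399, 475960) ≈ 4.3249e+5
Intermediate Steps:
Add(Pow(Add(Function('n')(Mul(-13, Add(Mul(Add(-5, -2), Pow(Add(6, -5), -1)), 8)), -260), R), -1), Mul(-1, -432490)) = Add(Pow(Add(552, -476512), -1), Mul(-1, -432490)) = Add(Pow(-475960, -1), 432490) = Add(Rational(-1, 475960), 432490) = Rational(205847940399, 475960)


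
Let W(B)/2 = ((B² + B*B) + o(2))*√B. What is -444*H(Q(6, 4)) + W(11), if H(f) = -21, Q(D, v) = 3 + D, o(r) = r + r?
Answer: 9324 + 492*√11 ≈ 10956.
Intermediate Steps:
o(r) = 2*r
W(B) = 2*√B*(4 + 2*B²) (W(B) = 2*(((B² + B*B) + 2*2)*√B) = 2*(((B² + B²) + 4)*√B) = 2*((2*B² + 4)*√B) = 2*((4 + 2*B²)*√B) = 2*(√B*(4 + 2*B²)) = 2*√B*(4 + 2*B²))
-444*H(Q(6, 4)) + W(11) = -444*(-21) + 4*√11*(2 + 11²) = 9324 + 4*√11*(2 + 121) = 9324 + 4*√11*123 = 9324 + 492*√11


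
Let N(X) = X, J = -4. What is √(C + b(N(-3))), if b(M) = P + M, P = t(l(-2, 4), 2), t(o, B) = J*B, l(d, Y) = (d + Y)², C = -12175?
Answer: 3*I*√1354 ≈ 110.39*I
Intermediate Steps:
l(d, Y) = (Y + d)²
t(o, B) = -4*B
P = -8 (P = -4*2 = -8)
b(M) = -8 + M
√(C + b(N(-3))) = √(-12175 + (-8 - 3)) = √(-12175 - 11) = √(-12186) = 3*I*√1354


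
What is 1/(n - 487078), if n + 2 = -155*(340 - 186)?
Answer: -1/510950 ≈ -1.9571e-6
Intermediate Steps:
n = -23872 (n = -2 - 155*(340 - 186) = -2 - 155*154 = -2 - 23870 = -23872)
1/(n - 487078) = 1/(-23872 - 487078) = 1/(-510950) = -1/510950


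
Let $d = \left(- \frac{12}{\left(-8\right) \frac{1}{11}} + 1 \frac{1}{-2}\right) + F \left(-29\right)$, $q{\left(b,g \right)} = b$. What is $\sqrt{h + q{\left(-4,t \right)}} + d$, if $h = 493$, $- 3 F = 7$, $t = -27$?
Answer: $\frac{251}{3} + \sqrt{489} \approx 105.78$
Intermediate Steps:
$F = - \frac{7}{3}$ ($F = \left(- \frac{1}{3}\right) 7 = - \frac{7}{3} \approx -2.3333$)
$d = \frac{251}{3}$ ($d = \left(- \frac{12}{\left(-8\right) \frac{1}{11}} + 1 \frac{1}{-2}\right) - - \frac{203}{3} = \left(- \frac{12}{\left(-8\right) \frac{1}{11}} + 1 \left(- \frac{1}{2}\right)\right) + \frac{203}{3} = \left(- \frac{12}{- \frac{8}{11}} - \frac{1}{2}\right) + \frac{203}{3} = \left(\left(-12\right) \left(- \frac{11}{8}\right) - \frac{1}{2}\right) + \frac{203}{3} = \left(\frac{33}{2} - \frac{1}{2}\right) + \frac{203}{3} = 16 + \frac{203}{3} = \frac{251}{3} \approx 83.667$)
$\sqrt{h + q{\left(-4,t \right)}} + d = \sqrt{493 - 4} + \frac{251}{3} = \sqrt{489} + \frac{251}{3} = \frac{251}{3} + \sqrt{489}$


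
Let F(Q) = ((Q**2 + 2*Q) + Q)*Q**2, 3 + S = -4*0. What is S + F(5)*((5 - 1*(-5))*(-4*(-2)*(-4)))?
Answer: -320003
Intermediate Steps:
S = -3 (S = -3 - 4*0 = -3 + 0 = -3)
F(Q) = Q**2*(Q**2 + 3*Q) (F(Q) = (Q**2 + 3*Q)*Q**2 = Q**2*(Q**2 + 3*Q))
S + F(5)*((5 - 1*(-5))*(-4*(-2)*(-4))) = -3 + (5**3*(3 + 5))*((5 - 1*(-5))*(-4*(-2)*(-4))) = -3 + (125*8)*((5 + 5)*(8*(-4))) = -3 + 1000*(10*(-32)) = -3 + 1000*(-320) = -3 - 320000 = -320003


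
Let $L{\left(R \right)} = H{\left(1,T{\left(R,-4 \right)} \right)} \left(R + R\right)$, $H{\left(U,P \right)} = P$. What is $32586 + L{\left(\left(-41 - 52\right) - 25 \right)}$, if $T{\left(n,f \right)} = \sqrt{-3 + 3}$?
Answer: $32586$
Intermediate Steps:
$T{\left(n,f \right)} = 0$ ($T{\left(n,f \right)} = \sqrt{0} = 0$)
$L{\left(R \right)} = 0$ ($L{\left(R \right)} = 0 \left(R + R\right) = 0 \cdot 2 R = 0$)
$32586 + L{\left(\left(-41 - 52\right) - 25 \right)} = 32586 + 0 = 32586$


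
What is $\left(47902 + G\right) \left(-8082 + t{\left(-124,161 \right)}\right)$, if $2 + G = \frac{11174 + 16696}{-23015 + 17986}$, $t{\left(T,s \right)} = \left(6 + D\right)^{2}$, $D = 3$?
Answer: $- \frac{1927130701230}{5029} \approx -3.832 \cdot 10^{8}$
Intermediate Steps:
$t{\left(T,s \right)} = 81$ ($t{\left(T,s \right)} = \left(6 + 3\right)^{2} = 9^{2} = 81$)
$G = - \frac{37928}{5029}$ ($G = -2 + \frac{11174 + 16696}{-23015 + 17986} = -2 + \frac{27870}{-5029} = -2 + 27870 \left(- \frac{1}{5029}\right) = -2 - \frac{27870}{5029} = - \frac{37928}{5029} \approx -7.5419$)
$\left(47902 + G\right) \left(-8082 + t{\left(-124,161 \right)}\right) = \left(47902 - \frac{37928}{5029}\right) \left(-8082 + 81\right) = \frac{240861230}{5029} \left(-8001\right) = - \frac{1927130701230}{5029}$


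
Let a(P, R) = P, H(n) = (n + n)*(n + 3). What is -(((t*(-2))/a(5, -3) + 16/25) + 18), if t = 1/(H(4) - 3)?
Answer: -24688/1325 ≈ -18.632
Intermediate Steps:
H(n) = 2*n*(3 + n) (H(n) = (2*n)*(3 + n) = 2*n*(3 + n))
t = 1/53 (t = 1/(2*4*(3 + 4) - 3) = 1/(2*4*7 - 3) = 1/(56 - 3) = 1/53 ≈ 0.018868)
-(((t*(-2))/a(5, -3) + 16/25) + 18) = -((((1/53)*(-2))/5 + 16/25) + 18) = -((-2/53*1/5 + 16*(1/25)) + 18) = -((-2/265 + 16/25) + 18) = -(838/1325 + 18) = -1*24688/1325 = -24688/1325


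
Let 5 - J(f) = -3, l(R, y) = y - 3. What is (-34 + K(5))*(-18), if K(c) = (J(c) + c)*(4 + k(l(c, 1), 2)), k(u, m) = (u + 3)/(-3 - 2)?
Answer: -1386/5 ≈ -277.20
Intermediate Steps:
l(R, y) = -3 + y
k(u, m) = -⅗ - u/5 (k(u, m) = (3 + u)/(-5) = (3 + u)*(-⅕) = -⅗ - u/5)
J(f) = 8 (J(f) = 5 - 1*(-3) = 5 + 3 = 8)
K(c) = 152/5 + 19*c/5 (K(c) = (8 + c)*(4 + (-⅗ - (-3 + 1)/5)) = (8 + c)*(4 + (-⅗ - ⅕*(-2))) = (8 + c)*(4 + (-⅗ + ⅖)) = (8 + c)*(4 - ⅕) = (8 + c)*(19/5) = 152/5 + 19*c/5)
(-34 + K(5))*(-18) = (-34 + (152/5 + (19/5)*5))*(-18) = (-34 + (152/5 + 19))*(-18) = (-34 + 247/5)*(-18) = (77/5)*(-18) = -1386/5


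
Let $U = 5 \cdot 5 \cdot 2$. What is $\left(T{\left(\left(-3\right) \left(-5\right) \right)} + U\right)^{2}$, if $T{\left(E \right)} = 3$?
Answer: $2809$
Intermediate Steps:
$U = 50$ ($U = 25 \cdot 2 = 50$)
$\left(T{\left(\left(-3\right) \left(-5\right) \right)} + U\right)^{2} = \left(3 + 50\right)^{2} = 53^{2} = 2809$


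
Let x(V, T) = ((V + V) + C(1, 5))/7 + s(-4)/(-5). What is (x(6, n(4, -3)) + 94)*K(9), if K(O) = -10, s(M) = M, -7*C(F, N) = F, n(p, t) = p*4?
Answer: -47282/49 ≈ -964.94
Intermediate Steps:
n(p, t) = 4*p
C(F, N) = -F/7
x(V, T) = 191/245 + 2*V/7 (x(V, T) = ((V + V) - ⅐*1)/7 - 4/(-5) = (2*V - ⅐)*(⅐) - 4*(-⅕) = (-⅐ + 2*V)*(⅐) + ⅘ = (-1/49 + 2*V/7) + ⅘ = 191/245 + 2*V/7)
(x(6, n(4, -3)) + 94)*K(9) = ((191/245 + (2/7)*6) + 94)*(-10) = ((191/245 + 12/7) + 94)*(-10) = (611/245 + 94)*(-10) = (23641/245)*(-10) = -47282/49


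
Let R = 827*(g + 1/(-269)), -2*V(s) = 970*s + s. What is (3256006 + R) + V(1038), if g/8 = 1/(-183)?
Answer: 135473578894/49227 ≈ 2.7520e+6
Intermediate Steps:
V(s) = -971*s/2 (V(s) = -(970*s + s)/2 = -971*s/2)
g = -8/183 (g = 8/(-183) = 8*(-1/183) = -8/183 ≈ -0.043716)
R = -1931045/49227 (R = 827*(-8/183 + 1/(-269)) = 827*(-8/183 - 1/269) = 827*(-2335/49227) = -1931045/49227 ≈ -39.227)
(3256006 + R) + V(1038) = (3256006 - 1931045/49227) - 971/2*1038 = 160281476317/49227 - 503949 = 135473578894/49227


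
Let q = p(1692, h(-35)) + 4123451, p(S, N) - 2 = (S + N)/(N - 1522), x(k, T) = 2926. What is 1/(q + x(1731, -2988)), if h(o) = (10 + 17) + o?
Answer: 765/3156679093 ≈ 2.4234e-7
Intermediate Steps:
h(o) = 27 + o
p(S, N) = 2 + (N + S)/(-1522 + N) (p(S, N) = 2 + (S + N)/(N - 1522) = 2 + (N + S)/(-1522 + N))
q = 3154440703/765 (q = (-3044 + 1692 + 3*(27 - 35))/(-1522 + (27 - 35)) + 4123451 = (-3044 + 1692 + 3*(-8))/(-1522 - 8) + 4123451 = (-3044 + 1692 - 24)/(-1530) + 4123451 = -1/1530*(-1376) + 4123451 = 688/765 + 4123451 = 3154440703/765 ≈ 4.1235e+6)
1/(q + x(1731, -2988)) = 1/(3154440703/765 + 2926) = 1/(3156679093/765) = 765/3156679093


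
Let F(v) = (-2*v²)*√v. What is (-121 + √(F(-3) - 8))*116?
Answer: -14036 + 116*√(-8 - 18*I*√3) ≈ -13633.0 - 519.98*I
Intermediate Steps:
F(v) = -2*v^(5/2)
(-121 + √(F(-3) - 8))*116 = (-121 + √(-18*I*√3 - 8))*116 = (-121 + √(-8 - 18*I*√3))*116 = -14036 + 116*√(-8 - 18*I*√3)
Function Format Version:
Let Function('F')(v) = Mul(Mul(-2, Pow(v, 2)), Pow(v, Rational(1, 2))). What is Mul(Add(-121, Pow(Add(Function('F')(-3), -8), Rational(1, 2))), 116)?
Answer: Add(-14036, Mul(116, Pow(Add(-8, Mul(-18, I, Pow(3, Rational(1, 2)))), Rational(1, 2)))) ≈ Add(-13633., Mul(-519.98, I))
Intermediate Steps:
Function('F')(v) = Mul(-2, Pow(v, Rational(5, 2)))
Mul(Add(-121, Pow(Add(Function('F')(-3), -8), Rational(1, 2))), 116) = Mul(Add(-121, Pow(Add(Mul(-2, Pow(-3, Rational(5, 2))), -8), Rational(1, 2))), 116) = Mul(Add(-121, Pow(Add(Mul(-2, Mul(9, I, Pow(3, Rational(1, 2)))), -8), Rational(1, 2))), 116) = Mul(Add(-121, Pow(Add(Mul(-18, I, Pow(3, Rational(1, 2))), -8), Rational(1, 2))), 116) = Mul(Add(-121, Pow(Add(-8, Mul(-18, I, Pow(3, Rational(1, 2)))), Rational(1, 2))), 116) = Add(-14036, Mul(116, Pow(Add(-8, Mul(-18, I, Pow(3, Rational(1, 2)))), Rational(1, 2))))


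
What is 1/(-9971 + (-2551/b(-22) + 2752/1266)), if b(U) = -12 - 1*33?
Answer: -9495/94115744 ≈ -0.00010089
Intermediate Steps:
b(U) = -45 (b(U) = -12 - 33 = -45)
1/(-9971 + (-2551/b(-22) + 2752/1266)) = 1/(-9971 + (-2551/(-45) + 2752/1266)) = 1/(-9971 + (-2551*(-1/45) + 2752*(1/1266))) = 1/(-9971 + (2551/45 + 1376/633)) = 1/(-9971 + 558901/9495) = 1/(-94115744/9495) = -9495/94115744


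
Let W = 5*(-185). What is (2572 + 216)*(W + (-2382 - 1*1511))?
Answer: -13432584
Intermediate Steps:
W = -925
(2572 + 216)*(W + (-2382 - 1*1511)) = (2572 + 216)*(-925 + (-2382 - 1*1511)) = 2788*(-925 + (-2382 - 1511)) = 2788*(-925 - 3893) = 2788*(-4818) = -13432584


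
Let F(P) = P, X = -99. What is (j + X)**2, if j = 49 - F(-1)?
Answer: 2401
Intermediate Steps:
j = 50 (j = 49 - 1*(-1) = 49 + 1 = 50)
(j + X)**2 = (50 - 99)**2 = (-49)**2 = 2401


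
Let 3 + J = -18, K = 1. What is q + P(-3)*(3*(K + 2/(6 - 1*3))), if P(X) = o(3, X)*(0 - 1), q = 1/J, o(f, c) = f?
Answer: -316/21 ≈ -15.048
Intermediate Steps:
J = -21 (J = -3 - 18 = -21)
q = -1/21 (q = 1/(-21) = -1/21 ≈ -0.047619)
P(X) = -3 (P(X) = 3*(0 - 1) = 3*(-1) = -3)
q + P(-3)*(3*(K + 2/(6 - 1*3))) = -1/21 - 9*(1 + 2/(6 - 1*3)) = -1/21 - 9*(1 + 2/(6 - 3)) = -1/21 - 9*(1 + 2/3) = -1/21 - 9*(1 + 2*(⅓)) = -1/21 - 9*(1 + ⅔) = -1/21 - 9*5/3 = -1/21 - 3*5 = -1/21 - 15 = -316/21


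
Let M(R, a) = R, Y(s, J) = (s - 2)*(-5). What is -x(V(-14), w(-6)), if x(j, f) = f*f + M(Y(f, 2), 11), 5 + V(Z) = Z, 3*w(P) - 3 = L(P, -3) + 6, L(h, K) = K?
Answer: -4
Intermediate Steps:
Y(s, J) = 10 - 5*s (Y(s, J) = (-2 + s)*(-5) = 10 - 5*s)
w(P) = 2 (w(P) = 1 + (-3 + 6)/3 = 1 + (⅓)*3 = 1 + 1 = 2)
V(Z) = -5 + Z
x(j, f) = 10 + f² - 5*f (x(j, f) = f*f + (10 - 5*f) = f² + (10 - 5*f) = 10 + f² - 5*f)
-x(V(-14), w(-6)) = -(10 + 2² - 5*2) = -(10 + 4 - 10) = -1*4 = -4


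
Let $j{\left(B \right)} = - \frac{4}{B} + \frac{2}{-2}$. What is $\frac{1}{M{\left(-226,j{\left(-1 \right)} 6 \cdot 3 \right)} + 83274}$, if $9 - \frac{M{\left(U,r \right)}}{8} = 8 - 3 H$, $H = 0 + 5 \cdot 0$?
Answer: $\frac{1}{83282} \approx 1.2007 \cdot 10^{-5}$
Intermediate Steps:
$H = 0$ ($H = 0 + 0 = 0$)
$j{\left(B \right)} = -1 - \frac{4}{B}$ ($j{\left(B \right)} = - \frac{4}{B} + 2 \left(- \frac{1}{2}\right) = - \frac{4}{B} - 1 = -1 - \frac{4}{B}$)
$M{\left(U,r \right)} = 8$ ($M{\left(U,r \right)} = 72 - 8 \left(8 - 0\right) = 72 - 8 \left(8 + 0\right) = 72 - 64 = 8$)
$\frac{1}{M{\left(-226,j{\left(-1 \right)} 6 \cdot 3 \right)} + 83274} = \frac{1}{8 + 83274} = \frac{1}{83282}$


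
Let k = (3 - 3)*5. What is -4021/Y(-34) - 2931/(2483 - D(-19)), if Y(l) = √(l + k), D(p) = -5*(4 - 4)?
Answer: -2931/2483 + 4021*I*√34/34 ≈ -1.1804 + 689.6*I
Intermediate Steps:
k = 0 (k = 0*5 = 0)
D(p) = 0 (D(p) = -5*0 = 0)
Y(l) = √l (Y(l) = √(l + 0) = √l)
-4021/Y(-34) - 2931/(2483 - D(-19)) = -4021*(-I*√34/34) - 2931/(2483 - 1*0) = -4021*(-I*√34/34) - 2931/(2483 + 0) = -(-4021)*I*√34/34 - 2931/2483 = 4021*I*√34/34 - 2931*1/2483 = 4021*I*√34/34 - 2931/2483 = -2931/2483 + 4021*I*√34/34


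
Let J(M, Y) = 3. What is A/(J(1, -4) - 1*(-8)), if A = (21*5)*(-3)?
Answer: -315/11 ≈ -28.636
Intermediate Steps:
A = -315 (A = 105*(-3) = -315)
A/(J(1, -4) - 1*(-8)) = -315/(3 - 1*(-8)) = -315/(3 + 8) = -315/11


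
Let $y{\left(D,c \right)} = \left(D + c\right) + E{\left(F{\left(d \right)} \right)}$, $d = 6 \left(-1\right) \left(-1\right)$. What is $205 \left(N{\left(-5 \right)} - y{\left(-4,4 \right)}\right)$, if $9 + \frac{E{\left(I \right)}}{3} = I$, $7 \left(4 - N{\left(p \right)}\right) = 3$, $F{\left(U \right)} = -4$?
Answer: $\frac{61090}{7} \approx 8727.1$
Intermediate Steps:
$d = 6$ ($d = \left(-6\right) \left(-1\right) = 6$)
$N{\left(p \right)} = \frac{25}{7}$ ($N{\left(p \right)} = 4 - \frac{3}{7} = \frac{25}{7}$)
$E{\left(I \right)} = -27 + 3 I$
$y{\left(D,c \right)} = -39 + D + c$ ($y{\left(D,c \right)} = \left(D + c\right) + \left(-27 + 3 \left(-4\right)\right) = \left(D + c\right) - 39 = -39 + D + c$)
$205 \left(N{\left(-5 \right)} - y{\left(-4,4 \right)}\right) = 205 \left(\frac{25}{7} - \left(-39 - 4 + 4\right)\right) = 205 \left(\frac{25}{7} - -39\right) = 205 \left(\frac{25}{7} + 39\right) = 205 \cdot \frac{298}{7} = \frac{61090}{7}$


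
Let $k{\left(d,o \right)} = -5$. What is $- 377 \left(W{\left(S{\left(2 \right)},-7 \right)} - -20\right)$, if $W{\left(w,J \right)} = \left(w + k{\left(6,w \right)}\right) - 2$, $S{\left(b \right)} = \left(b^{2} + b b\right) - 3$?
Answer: $-6786$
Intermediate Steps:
$S{\left(b \right)} = -3 + 2 b^{2}$ ($S{\left(b \right)} = \left(b^{2} + b^{2}\right) - 3 = 2 b^{2} - 3 = -3 + 2 b^{2}$)
$W{\left(w,J \right)} = -7 + w$ ($W{\left(w,J \right)} = \left(w - 5\right) - 2 = \left(-5 + w\right) - 2 = -7 + w$)
$- 377 \left(W{\left(S{\left(2 \right)},-7 \right)} - -20\right) = - 377 \left(\left(-7 - \left(3 - 2 \cdot 2^{2}\right)\right) - -20\right) = - 377 \left(\left(-7 + \left(-3 + 2 \cdot 4\right)\right) + 20\right) = - 377 \left(\left(-7 + \left(-3 + 8\right)\right) + 20\right) = - 377 \left(\left(-7 + 5\right) + 20\right) = - 377 \left(-2 + 20\right) = \left(-377\right) 18 = -6786$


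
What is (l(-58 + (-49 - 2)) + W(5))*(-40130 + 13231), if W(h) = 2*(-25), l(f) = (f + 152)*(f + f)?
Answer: 253496176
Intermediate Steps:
l(f) = 2*f*(152 + f) (l(f) = (152 + f)*(2*f) = 2*f*(152 + f))
W(h) = -50
(l(-58 + (-49 - 2)) + W(5))*(-40130 + 13231) = (2*(-58 + (-49 - 2))*(152 + (-58 + (-49 - 2))) - 50)*(-40130 + 13231) = (2*(-58 - 51)*(152 + (-58 - 51)) - 50)*(-26899) = (2*(-109)*(152 - 109) - 50)*(-26899) = (2*(-109)*43 - 50)*(-26899) = (-9374 - 50)*(-26899) = -9424*(-26899) = 253496176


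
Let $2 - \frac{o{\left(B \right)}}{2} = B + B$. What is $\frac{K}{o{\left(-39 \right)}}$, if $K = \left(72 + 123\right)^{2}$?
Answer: $\frac{7605}{32} \approx 237.66$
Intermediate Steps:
$K = 38025$ ($K = 195^{2} = 38025$)
$o{\left(B \right)} = 4 - 4 B$ ($o{\left(B \right)} = 4 - 2 \left(B + B\right) = 4 - 2 \cdot 2 B = 4 - 4 B$)
$\frac{K}{o{\left(-39 \right)}} = \frac{38025}{4 - -156} = \frac{38025}{4 + 156} = \frac{38025}{160} = 38025 \cdot \frac{1}{160} = \frac{7605}{32}$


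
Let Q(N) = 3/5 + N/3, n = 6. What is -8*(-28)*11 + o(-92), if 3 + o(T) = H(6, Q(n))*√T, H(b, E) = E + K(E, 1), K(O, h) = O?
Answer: 2461 + 52*I*√23/5 ≈ 2461.0 + 49.877*I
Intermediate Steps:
Q(N) = ⅗ + N/3 (Q(N) = 3*(⅕) + N*(⅓) = ⅗ + N/3)
H(b, E) = 2*E (H(b, E) = E + E = 2*E)
o(T) = -3 + 26*√T/5 (o(T) = -3 + (2*(⅗ + (⅓)*6))*√T = -3 + (2*(⅗ + 2))*√T = -3 + (2*(13/5))*√T = -3 + 26*√T/5)
-8*(-28)*11 + o(-92) = -8*(-28)*11 + (-3 + 26*√(-92)/5) = 224*11 + (-3 + 26*(2*I*√23)/5) = 2464 + (-3 + 52*I*√23/5) = 2461 + 52*I*√23/5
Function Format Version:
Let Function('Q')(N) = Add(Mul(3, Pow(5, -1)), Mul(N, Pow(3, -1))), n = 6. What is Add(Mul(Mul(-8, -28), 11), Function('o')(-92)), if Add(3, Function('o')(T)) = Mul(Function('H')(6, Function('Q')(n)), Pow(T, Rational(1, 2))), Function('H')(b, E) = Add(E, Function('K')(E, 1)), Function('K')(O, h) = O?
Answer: Add(2461, Mul(Rational(52, 5), I, Pow(23, Rational(1, 2)))) ≈ Add(2461.0, Mul(49.877, I))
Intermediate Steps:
Function('Q')(N) = Add(Rational(3, 5), Mul(Rational(1, 3), N)) (Function('Q')(N) = Add(Mul(3, Rational(1, 5)), Mul(N, Rational(1, 3))) = Add(Rational(3, 5), Mul(Rational(1, 3), N)))
Function('H')(b, E) = Mul(2, E) (Function('H')(b, E) = Add(E, E) = Mul(2, E))
Function('o')(T) = Add(-3, Mul(Rational(26, 5), Pow(T, Rational(1, 2)))) (Function('o')(T) = Add(-3, Mul(Mul(2, Add(Rational(3, 5), Mul(Rational(1, 3), 6))), Pow(T, Rational(1, 2)))) = Add(-3, Mul(Mul(2, Add(Rational(3, 5), 2)), Pow(T, Rational(1, 2)))) = Add(-3, Mul(Mul(2, Rational(13, 5)), Pow(T, Rational(1, 2)))) = Add(-3, Mul(Rational(26, 5), Pow(T, Rational(1, 2)))))
Add(Mul(Mul(-8, -28), 11), Function('o')(-92)) = Add(Mul(Mul(-8, -28), 11), Add(-3, Mul(Rational(26, 5), Pow(-92, Rational(1, 2))))) = Add(Mul(224, 11), Add(-3, Mul(Rational(26, 5), Mul(2, I, Pow(23, Rational(1, 2)))))) = Add(2464, Add(-3, Mul(Rational(52, 5), I, Pow(23, Rational(1, 2))))) = Add(2461, Mul(Rational(52, 5), I, Pow(23, Rational(1, 2))))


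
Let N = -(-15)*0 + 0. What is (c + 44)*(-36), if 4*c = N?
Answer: -1584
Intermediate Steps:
N = 0 (N = -5*0 + 0 = 0 + 0 = 0)
c = 0 (c = (¼)*0 = 0)
(c + 44)*(-36) = (0 + 44)*(-36) = 44*(-36) = -1584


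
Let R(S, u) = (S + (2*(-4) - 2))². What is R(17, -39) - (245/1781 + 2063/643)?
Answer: 52282229/1145183 ≈ 45.654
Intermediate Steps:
R(S, u) = (-10 + S)² (R(S, u) = (S + (-8 - 2))² = (S - 10)² = (-10 + S)²)
R(17, -39) - (245/1781 + 2063/643) = (-10 + 17)² - (245/1781 + 2063/643) = 7² - (245*(1/1781) + 2063*(1/643)) = 49 - (245/1781 + 2063/643) = 49 - 1*3831738/1145183 = 49 - 3831738/1145183 = 52282229/1145183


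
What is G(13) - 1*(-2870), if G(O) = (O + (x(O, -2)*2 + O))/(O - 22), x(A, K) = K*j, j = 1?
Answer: 25808/9 ≈ 2867.6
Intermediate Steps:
x(A, K) = K (x(A, K) = K*1 = K)
G(O) = (-4 + 2*O)/(-22 + O) (G(O) = (O + (-2*2 + O))/(O - 22) = (O + (-4 + O))/(-22 + O) = (-4 + 2*O)/(-22 + O))
G(13) - 1*(-2870) = 2*(-2 + 13)/(-22 + 13) - 1*(-2870) = 2*11/(-9) + 2870 = 2*(-⅑)*11 + 2870 = -22/9 + 2870 = 25808/9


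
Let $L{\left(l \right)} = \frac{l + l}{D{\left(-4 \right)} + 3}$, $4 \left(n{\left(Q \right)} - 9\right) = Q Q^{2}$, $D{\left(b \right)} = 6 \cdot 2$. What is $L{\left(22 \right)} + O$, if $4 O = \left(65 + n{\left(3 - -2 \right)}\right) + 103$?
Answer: $\frac{13199}{240} \approx 54.996$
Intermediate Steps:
$D{\left(b \right)} = 12$
$n{\left(Q \right)} = 9 + \frac{Q^{3}}{4}$ ($n{\left(Q \right)} = 9 + \frac{Q Q^{2}}{4} = 9 + \frac{Q^{3}}{4}$)
$O = \frac{833}{16}$ ($O = \frac{\left(65 + \left(9 + \frac{\left(3 - -2\right)^{3}}{4}\right)\right) + 103}{4} = \frac{\left(65 + \left(9 + \frac{\left(3 + 2\right)^{3}}{4}\right)\right) + 103}{4} = \frac{\left(65 + \left(9 + \frac{5^{3}}{4}\right)\right) + 103}{4} = \frac{\left(65 + \left(9 + \frac{1}{4} \cdot 125\right)\right) + 103}{4} = \frac{\left(65 + \left(9 + \frac{125}{4}\right)\right) + 103}{4} = \frac{\left(65 + \frac{161}{4}\right) + 103}{4} = \frac{\frac{421}{4} + 103}{4} = \frac{1}{4} \cdot \frac{833}{4} = \frac{833}{16} \approx 52.063$)
$L{\left(l \right)} = \frac{2 l}{15}$ ($L{\left(l \right)} = \frac{l + l}{12 + 3} = \frac{2 l}{15}$)
$L{\left(22 \right)} + O = \frac{2}{15} \cdot 22 + \frac{833}{16} = \frac{44}{15} + \frac{833}{16} = \frac{13199}{240}$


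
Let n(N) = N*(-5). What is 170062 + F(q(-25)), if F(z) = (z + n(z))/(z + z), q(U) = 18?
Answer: 170060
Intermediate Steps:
n(N) = -5*N
F(z) = -2 (F(z) = (z - 5*z)/(z + z) = (-4*z)/((2*z)) = (-4*z)*(1/(2*z)) = -2)
170062 + F(q(-25)) = 170062 - 2 = 170060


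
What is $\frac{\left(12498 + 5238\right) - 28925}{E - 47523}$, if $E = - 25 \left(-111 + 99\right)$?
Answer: $\frac{11189}{47223} \approx 0.23694$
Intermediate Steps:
$E = 300$ ($E = \left(-25\right) \left(-12\right) = 300$)
$\frac{\left(12498 + 5238\right) - 28925}{E - 47523} = \frac{\left(12498 + 5238\right) - 28925}{300 - 47523} = \frac{17736 - 28925}{-47223} = \left(-11189\right) \left(- \frac{1}{47223}\right) = \frac{11189}{47223}$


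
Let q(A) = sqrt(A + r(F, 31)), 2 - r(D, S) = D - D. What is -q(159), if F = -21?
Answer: -sqrt(161) ≈ -12.689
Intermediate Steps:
r(D, S) = 2 (r(D, S) = 2 - (D - D) = 2 - 1*0 = 2 + 0 = 2)
q(A) = sqrt(2 + A) (q(A) = sqrt(A + 2) = sqrt(2 + A))
-q(159) = -sqrt(2 + 159) = -sqrt(161)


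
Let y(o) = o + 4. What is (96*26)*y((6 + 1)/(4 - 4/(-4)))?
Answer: 67392/5 ≈ 13478.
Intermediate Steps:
y(o) = 4 + o
(96*26)*y((6 + 1)/(4 - 4/(-4))) = (96*26)*(4 + (6 + 1)/(4 - 4/(-4))) = 2496*(4 + 7/(4 - 4*(-1/4))) = 2496*(4 + 7/(4 + 1)) = 2496*(4 + 7/5) = 2496*(27/5) = 67392/5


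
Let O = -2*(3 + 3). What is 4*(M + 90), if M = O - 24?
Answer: 216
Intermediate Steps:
O = -12 (O = -2*6 = -12)
M = -36 (M = -12 - 24 = -36)
4*(M + 90) = 4*(-36 + 90) = 4*54 = 216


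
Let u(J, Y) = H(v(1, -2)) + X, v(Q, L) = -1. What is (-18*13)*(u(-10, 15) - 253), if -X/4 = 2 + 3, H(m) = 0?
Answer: 63882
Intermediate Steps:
X = -20 (X = -4*(2 + 3) = -4*5 = -20)
u(J, Y) = -20 (u(J, Y) = 0 - 20 = -20)
(-18*13)*(u(-10, 15) - 253) = (-18*13)*(-20 - 253) = -234*(-273) = 63882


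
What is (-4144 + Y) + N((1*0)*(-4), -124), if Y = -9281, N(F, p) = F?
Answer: -13425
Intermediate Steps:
(-4144 + Y) + N((1*0)*(-4), -124) = (-4144 - 9281) + (1*0)*(-4) = -13425 + 0*(-4) = -13425 + 0 = -13425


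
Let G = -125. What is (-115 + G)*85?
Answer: -20400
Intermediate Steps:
(-115 + G)*85 = (-115 - 125)*85 = -240*85 = -20400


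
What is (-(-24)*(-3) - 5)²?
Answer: 5929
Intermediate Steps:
(-(-24)*(-3) - 5)² = (-8*9 - 5)² = (-72 - 5)² = (-77)² = 5929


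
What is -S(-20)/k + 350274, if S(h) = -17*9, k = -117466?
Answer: 41145285531/117466 ≈ 3.5027e+5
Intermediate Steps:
S(h) = -153
-S(-20)/k + 350274 = -(-153)/(-117466) + 350274 = -(-153)*(-1)/117466 + 350274 = -1*153/117466 + 350274 = -153/117466 + 350274 = 41145285531/117466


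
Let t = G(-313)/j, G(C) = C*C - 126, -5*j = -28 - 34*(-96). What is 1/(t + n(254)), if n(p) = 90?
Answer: -3236/197975 ≈ -0.016346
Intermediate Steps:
j = -3236/5 (j = -(-28 - 34*(-96))/5 = -(-28 + 3264)/5 = -⅕*3236 = -3236/5 ≈ -647.20)
G(C) = -126 + C² (G(C) = C² - 126 = -126 + C²)
t = -489215/3236 (t = (-126 + (-313)²)/(-3236/5) = (-126 + 97969)*(-5/3236) = 97843*(-5/3236) = -489215/3236 ≈ -151.18)
1/(t + n(254)) = 1/(-489215/3236 + 90) = 1/(-197975/3236) = -3236/197975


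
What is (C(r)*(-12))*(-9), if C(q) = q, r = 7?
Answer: 756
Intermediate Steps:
(C(r)*(-12))*(-9) = (7*(-12))*(-9) = -84*(-9) = 756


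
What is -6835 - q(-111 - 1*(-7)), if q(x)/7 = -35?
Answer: -6590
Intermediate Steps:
q(x) = -245 (q(x) = 7*(-35) = -245)
-6835 - q(-111 - 1*(-7)) = -6835 - 1*(-245) = -6835 + 245 = -6590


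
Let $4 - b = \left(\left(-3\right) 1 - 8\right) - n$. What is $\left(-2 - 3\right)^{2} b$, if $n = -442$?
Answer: $-10675$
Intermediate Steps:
$b = -427$ ($b = 4 - \left(\left(\left(-3\right) 1 - 8\right) - -442\right) = 4 - \left(\left(-3 - 8\right) + 442\right) = 4 - \left(-11 + 442\right) = 4 - 431 = -427$)
$\left(-2 - 3\right)^{2} b = \left(-2 - 3\right)^{2} \left(-427\right) = \left(-5\right)^{2} \left(-427\right) = 25 \left(-427\right) = -10675$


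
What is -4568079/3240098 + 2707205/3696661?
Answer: -8115029978129/11977543912778 ≈ -0.67752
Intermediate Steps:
-4568079/3240098 + 2707205/3696661 = -8115029978129/11977543912778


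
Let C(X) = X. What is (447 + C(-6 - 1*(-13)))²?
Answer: 206116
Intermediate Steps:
(447 + C(-6 - 1*(-13)))² = (447 + (-6 - 1*(-13)))² = (447 + (-6 + 13))² = (447 + 7)² = 454² = 206116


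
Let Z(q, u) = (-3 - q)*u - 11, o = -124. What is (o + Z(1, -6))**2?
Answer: 12321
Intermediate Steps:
Z(q, u) = -11 + u*(-3 - q) (Z(q, u) = u*(-3 - q) - 11 = -11 + u*(-3 - q))
(o + Z(1, -6))**2 = (-124 + (-11 - 3*(-6) - 1*1*(-6)))**2 = (-124 + (-11 + 18 + 6))**2 = (-124 + 13)**2 = (-111)**2 = 12321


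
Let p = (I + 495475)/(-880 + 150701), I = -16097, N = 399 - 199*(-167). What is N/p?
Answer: 2519389936/239689 ≈ 10511.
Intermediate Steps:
N = 33632 (N = 399 + 33233 = 33632)
p = 479378/149821 (p = (-16097 + 495475)/(-880 + 150701) = 479378/149821 ≈ 3.1997)
N/p = 33632/(479378/149821) = 33632*(149821/479378) = 2519389936/239689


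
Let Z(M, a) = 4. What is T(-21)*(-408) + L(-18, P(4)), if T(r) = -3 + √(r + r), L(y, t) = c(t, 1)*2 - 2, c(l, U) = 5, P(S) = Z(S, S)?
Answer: 1232 - 408*I*√42 ≈ 1232.0 - 2644.1*I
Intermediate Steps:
P(S) = 4
L(y, t) = 8 (L(y, t) = 5*2 - 2 = 10 - 2 = 8)
T(r) = -3 + √2*√r (T(r) = -3 + √(2*r) = -3 + √2*√r)
T(-21)*(-408) + L(-18, P(4)) = (-3 + √2*√(-21))*(-408) + 8 = (-3 + √2*(I*√21))*(-408) + 8 = (-3 + I*√42)*(-408) + 8 = (1224 - 408*I*√42) + 8 = 1232 - 408*I*√42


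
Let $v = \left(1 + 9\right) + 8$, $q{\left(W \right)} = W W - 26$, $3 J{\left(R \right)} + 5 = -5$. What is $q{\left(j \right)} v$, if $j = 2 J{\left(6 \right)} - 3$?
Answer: $1214$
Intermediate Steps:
$J{\left(R \right)} = - \frac{10}{3}$ ($J{\left(R \right)} = - \frac{5}{3} + \frac{1}{3} \left(-5\right) = - \frac{5}{3} - \frac{5}{3} = - \frac{10}{3}$)
$j = - \frac{29}{3}$ ($j = 2 \left(- \frac{10}{3}\right) - 3 = - \frac{20}{3} - 3 = - \frac{29}{3} \approx -9.6667$)
$q{\left(W \right)} = -26 + W^{2}$ ($q{\left(W \right)} = W^{2} - 26 = -26 + W^{2}$)
$v = 18$ ($v = 10 + 8 = 18$)
$q{\left(j \right)} v = \left(-26 + \left(- \frac{29}{3}\right)^{2}\right) 18 = \left(-26 + \frac{841}{9}\right) 18 = \frac{607}{9} \cdot 18 = 1214$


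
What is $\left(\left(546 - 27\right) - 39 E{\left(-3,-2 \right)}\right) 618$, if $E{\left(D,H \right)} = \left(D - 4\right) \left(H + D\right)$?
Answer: $-522828$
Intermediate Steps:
$E{\left(D,H \right)} = \left(-4 + D\right) \left(D + H\right)$
$\left(\left(546 - 27\right) - 39 E{\left(-3,-2 \right)}\right) 618 = \left(\left(546 - 27\right) - 39 \left(\left(-3\right)^{2} - -12 - -8 - -6\right)\right) 618 = \left(\left(546 - 27\right) - 39 \left(9 + 12 + 8 + 6\right)\right) 618 = \left(519 - 1365\right) 618 = \left(-846\right) 618 = -522828$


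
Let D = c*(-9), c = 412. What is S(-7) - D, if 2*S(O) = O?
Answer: 7409/2 ≈ 3704.5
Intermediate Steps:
S(O) = O/2
D = -3708 (D = 412*(-9) = -3708)
S(-7) - D = (½)*(-7) - 1*(-3708) = -7/2 + 3708 = 7409/2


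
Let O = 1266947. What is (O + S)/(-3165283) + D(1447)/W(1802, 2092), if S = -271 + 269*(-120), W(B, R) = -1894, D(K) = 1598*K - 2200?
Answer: -3657238598011/2997523001 ≈ -1220.1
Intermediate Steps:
D(K) = -2200 + 1598*K
S = -32551 (S = -271 - 32280 = -32551)
(O + S)/(-3165283) + D(1447)/W(1802, 2092) = (1266947 - 32551)/(-3165283) + (-2200 + 1598*1447)/(-1894) = 1234396*(-1/3165283) + (-2200 + 2312306)*(-1/1894) = -1234396/3165283 + 2310106*(-1/1894) = -1234396/3165283 - 1155053/947 = -3657238598011/2997523001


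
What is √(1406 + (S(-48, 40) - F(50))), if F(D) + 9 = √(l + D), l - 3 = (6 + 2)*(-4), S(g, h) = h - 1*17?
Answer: √(1438 - √21) ≈ 37.860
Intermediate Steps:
S(g, h) = -17 + h (S(g, h) = h - 17 = -17 + h)
l = -29 (l = 3 + (6 + 2)*(-4) = 3 + 8*(-4) = 3 - 32 = -29)
F(D) = -9 + √(-29 + D)
√(1406 + (S(-48, 40) - F(50))) = √(1406 + ((-17 + 40) - (-9 + √(-29 + 50)))) = √(1406 + (23 - (-9 + √21))) = √(1406 + (23 + (9 - √21))) = √(1406 + (32 - √21)) = √(1438 - √21)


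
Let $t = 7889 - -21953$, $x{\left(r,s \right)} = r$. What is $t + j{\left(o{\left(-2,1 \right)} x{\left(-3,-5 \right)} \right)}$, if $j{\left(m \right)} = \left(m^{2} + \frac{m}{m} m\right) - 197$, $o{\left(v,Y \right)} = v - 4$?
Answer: $29987$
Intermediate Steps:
$o{\left(v,Y \right)} = -4 + v$
$t = 29842$ ($t = 7889 + 21953 = 29842$)
$j{\left(m \right)} = -197 + m + m^{2}$ ($j{\left(m \right)} = \left(m^{2} + 1 m\right) - 197 = \left(m^{2} + m\right) - 197 = \left(m + m^{2}\right) - 197 = -197 + m + m^{2}$)
$t + j{\left(o{\left(-2,1 \right)} x{\left(-3,-5 \right)} \right)} = 29842 + \left(-197 + \left(-4 - 2\right) \left(-3\right) + \left(\left(-4 - 2\right) \left(-3\right)\right)^{2}\right) = 29842 - \left(179 - 324\right) = 29842 + \left(-197 + 18 + 18^{2}\right) = 29842 + \left(-197 + 18 + 324\right) = 29842 + 145 = 29987$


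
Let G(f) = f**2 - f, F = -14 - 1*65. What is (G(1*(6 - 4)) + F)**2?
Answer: 5929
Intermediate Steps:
F = -79 (F = -14 - 65 = -79)
(G(1*(6 - 4)) + F)**2 = ((1*(6 - 4))*(-1 + 1*(6 - 4)) - 79)**2 = ((1*2)*(-1 + 1*2) - 79)**2 = (2*(-1 + 2) - 79)**2 = (2*1 - 79)**2 = (2 - 79)**2 = (-77)**2 = 5929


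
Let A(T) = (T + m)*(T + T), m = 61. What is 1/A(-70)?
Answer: 1/1260 ≈ 0.00079365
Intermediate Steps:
A(T) = 2*T*(61 + T) (A(T) = (T + 61)*(T + T) = (61 + T)*(2*T) = 2*T*(61 + T))
1/A(-70) = 1/(2*(-70)*(61 - 70)) = 1/(2*(-70)*(-9)) = 1/1260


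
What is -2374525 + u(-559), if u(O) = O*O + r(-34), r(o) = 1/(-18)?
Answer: -37116793/18 ≈ -2.0620e+6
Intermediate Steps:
r(o) = -1/18
u(O) = -1/18 + O² (u(O) = O*O - 1/18 = O² - 1/18 = -1/18 + O²)
-2374525 + u(-559) = -2374525 + (-1/18 + (-559)²) = -2374525 + (-1/18 + 312481) = -2374525 + 5624657/18 = -37116793/18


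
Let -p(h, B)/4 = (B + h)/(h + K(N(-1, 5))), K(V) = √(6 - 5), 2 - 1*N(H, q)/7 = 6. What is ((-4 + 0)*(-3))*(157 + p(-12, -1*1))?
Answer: 20100/11 ≈ 1827.3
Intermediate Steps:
N(H, q) = -28 (N(H, q) = 14 - 7*6 = 14 - 42 = -28)
K(V) = 1 (K(V) = √1 = 1)
p(h, B) = -4*(B + h)/(1 + h) (p(h, B) = -4*(B + h)/(h + 1) = -4*(B + h)/(1 + h))
((-4 + 0)*(-3))*(157 + p(-12, -1*1)) = ((-4 + 0)*(-3))*(157 + 4*(-(-1) - 1*(-12))/(1 - 12)) = (-4*(-3))*(157 + 4*(-1*(-1) + 12)/(-11)) = 12*(157 + 4*(-1/11)*(1 + 12)) = 12*(157 + 4*(-1/11)*13) = 12*(157 - 52/11) = 12*(1675/11) = 20100/11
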